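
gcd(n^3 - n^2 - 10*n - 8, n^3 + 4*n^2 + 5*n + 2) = n^2 + 3*n + 2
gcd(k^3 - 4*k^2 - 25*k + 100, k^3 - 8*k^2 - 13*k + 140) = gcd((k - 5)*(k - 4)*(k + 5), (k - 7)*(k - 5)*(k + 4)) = k - 5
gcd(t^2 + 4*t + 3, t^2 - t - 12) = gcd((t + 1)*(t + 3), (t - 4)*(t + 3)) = t + 3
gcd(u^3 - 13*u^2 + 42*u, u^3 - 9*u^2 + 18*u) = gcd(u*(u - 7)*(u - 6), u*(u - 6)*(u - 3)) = u^2 - 6*u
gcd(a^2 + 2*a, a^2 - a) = a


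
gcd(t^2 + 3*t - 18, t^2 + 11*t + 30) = t + 6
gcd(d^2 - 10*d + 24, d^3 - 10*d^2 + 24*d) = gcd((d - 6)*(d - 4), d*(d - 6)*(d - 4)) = d^2 - 10*d + 24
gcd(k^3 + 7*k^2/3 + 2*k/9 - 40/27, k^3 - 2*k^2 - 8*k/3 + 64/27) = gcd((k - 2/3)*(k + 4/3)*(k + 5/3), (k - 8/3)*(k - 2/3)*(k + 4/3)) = k^2 + 2*k/3 - 8/9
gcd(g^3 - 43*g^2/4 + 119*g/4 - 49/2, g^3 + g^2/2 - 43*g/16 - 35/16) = g - 7/4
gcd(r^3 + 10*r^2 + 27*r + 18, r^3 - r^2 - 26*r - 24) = r + 1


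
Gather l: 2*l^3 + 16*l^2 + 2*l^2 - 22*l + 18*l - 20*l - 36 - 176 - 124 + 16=2*l^3 + 18*l^2 - 24*l - 320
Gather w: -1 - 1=-2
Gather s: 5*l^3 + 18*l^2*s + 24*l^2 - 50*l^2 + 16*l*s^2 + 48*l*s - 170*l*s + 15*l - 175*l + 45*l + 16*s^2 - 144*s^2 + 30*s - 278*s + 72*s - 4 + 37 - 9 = 5*l^3 - 26*l^2 - 115*l + s^2*(16*l - 128) + s*(18*l^2 - 122*l - 176) + 24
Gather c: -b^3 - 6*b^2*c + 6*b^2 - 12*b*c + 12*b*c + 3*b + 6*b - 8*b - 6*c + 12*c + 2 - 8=-b^3 + 6*b^2 + b + c*(6 - 6*b^2) - 6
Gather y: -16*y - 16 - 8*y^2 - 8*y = -8*y^2 - 24*y - 16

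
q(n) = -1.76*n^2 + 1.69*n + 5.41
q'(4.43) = -13.90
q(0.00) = 5.41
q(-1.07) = 1.59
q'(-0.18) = 2.32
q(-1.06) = 1.64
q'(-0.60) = 3.80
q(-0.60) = 3.76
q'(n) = 1.69 - 3.52*n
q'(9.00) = -29.99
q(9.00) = -121.94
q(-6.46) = -78.96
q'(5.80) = -18.73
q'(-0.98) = 5.14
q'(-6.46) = 24.43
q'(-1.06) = 5.42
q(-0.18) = 5.05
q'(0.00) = 1.69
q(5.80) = -43.99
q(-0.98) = 2.06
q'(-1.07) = 5.46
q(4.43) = -21.64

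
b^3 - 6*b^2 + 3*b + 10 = (b - 5)*(b - 2)*(b + 1)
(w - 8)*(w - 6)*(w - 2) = w^3 - 16*w^2 + 76*w - 96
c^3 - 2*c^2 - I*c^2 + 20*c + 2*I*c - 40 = (c - 2)*(c - 5*I)*(c + 4*I)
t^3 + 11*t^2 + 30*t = t*(t + 5)*(t + 6)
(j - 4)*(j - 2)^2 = j^3 - 8*j^2 + 20*j - 16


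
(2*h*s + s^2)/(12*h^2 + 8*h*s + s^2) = s/(6*h + s)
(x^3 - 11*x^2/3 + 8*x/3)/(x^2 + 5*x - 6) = x*(3*x - 8)/(3*(x + 6))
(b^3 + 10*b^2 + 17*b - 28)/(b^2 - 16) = (b^2 + 6*b - 7)/(b - 4)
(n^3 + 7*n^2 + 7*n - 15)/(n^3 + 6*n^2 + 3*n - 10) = (n + 3)/(n + 2)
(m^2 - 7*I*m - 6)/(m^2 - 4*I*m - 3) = (m - 6*I)/(m - 3*I)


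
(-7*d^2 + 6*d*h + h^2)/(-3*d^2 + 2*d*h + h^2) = (7*d + h)/(3*d + h)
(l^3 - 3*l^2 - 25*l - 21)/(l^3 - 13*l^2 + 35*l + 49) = (l + 3)/(l - 7)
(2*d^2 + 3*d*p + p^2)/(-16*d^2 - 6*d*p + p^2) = (d + p)/(-8*d + p)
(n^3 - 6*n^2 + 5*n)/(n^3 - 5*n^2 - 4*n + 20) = n*(n - 1)/(n^2 - 4)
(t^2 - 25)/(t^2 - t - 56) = (25 - t^2)/(-t^2 + t + 56)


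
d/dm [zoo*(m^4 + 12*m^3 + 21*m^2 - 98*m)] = zoo*(m^3 + m^2 + m + 1)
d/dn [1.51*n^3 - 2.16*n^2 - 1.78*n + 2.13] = 4.53*n^2 - 4.32*n - 1.78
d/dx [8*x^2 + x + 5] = 16*x + 1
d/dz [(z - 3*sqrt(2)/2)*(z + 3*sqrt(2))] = 2*z + 3*sqrt(2)/2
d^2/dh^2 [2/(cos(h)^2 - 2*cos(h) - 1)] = (8*sin(h)^4 - 20*sin(h)^2 + 11*cos(h) - 3*cos(3*h) - 8)/(sin(h)^2 + 2*cos(h))^3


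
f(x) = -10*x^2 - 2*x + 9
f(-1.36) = -6.78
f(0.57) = 4.61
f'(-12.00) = 238.00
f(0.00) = 9.00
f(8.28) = -693.14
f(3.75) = -139.12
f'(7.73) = -156.60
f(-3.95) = -139.12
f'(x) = -20*x - 2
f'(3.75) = -77.00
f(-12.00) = -1407.00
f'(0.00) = -2.00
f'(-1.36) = 25.20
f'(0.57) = -13.40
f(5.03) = -254.07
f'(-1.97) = 37.40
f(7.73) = -603.99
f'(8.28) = -167.60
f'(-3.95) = 77.00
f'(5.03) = -102.60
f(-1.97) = -25.87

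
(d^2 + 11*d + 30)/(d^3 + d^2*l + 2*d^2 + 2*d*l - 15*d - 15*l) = (d + 6)/(d^2 + d*l - 3*d - 3*l)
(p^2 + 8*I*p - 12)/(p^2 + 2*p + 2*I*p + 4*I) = (p + 6*I)/(p + 2)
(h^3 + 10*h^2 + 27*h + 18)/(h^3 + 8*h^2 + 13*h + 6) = (h + 3)/(h + 1)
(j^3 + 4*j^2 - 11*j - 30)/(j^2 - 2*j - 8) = (j^2 + 2*j - 15)/(j - 4)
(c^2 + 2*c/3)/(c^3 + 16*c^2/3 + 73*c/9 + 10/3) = 3*c/(3*c^2 + 14*c + 15)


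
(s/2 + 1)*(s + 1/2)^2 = s^3/2 + 3*s^2/2 + 9*s/8 + 1/4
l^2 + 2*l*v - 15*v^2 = (l - 3*v)*(l + 5*v)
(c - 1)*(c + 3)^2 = c^3 + 5*c^2 + 3*c - 9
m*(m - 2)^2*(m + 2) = m^4 - 2*m^3 - 4*m^2 + 8*m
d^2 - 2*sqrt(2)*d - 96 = (d - 8*sqrt(2))*(d + 6*sqrt(2))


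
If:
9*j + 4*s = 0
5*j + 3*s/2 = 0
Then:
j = 0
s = 0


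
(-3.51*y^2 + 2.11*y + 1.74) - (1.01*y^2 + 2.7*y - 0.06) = -4.52*y^2 - 0.59*y + 1.8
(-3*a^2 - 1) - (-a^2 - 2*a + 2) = -2*a^2 + 2*a - 3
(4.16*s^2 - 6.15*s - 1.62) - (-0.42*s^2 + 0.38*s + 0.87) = 4.58*s^2 - 6.53*s - 2.49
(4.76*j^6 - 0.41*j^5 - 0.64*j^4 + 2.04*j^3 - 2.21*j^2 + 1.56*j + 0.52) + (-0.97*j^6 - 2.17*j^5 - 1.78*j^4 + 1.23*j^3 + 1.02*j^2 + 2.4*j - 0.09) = 3.79*j^6 - 2.58*j^5 - 2.42*j^4 + 3.27*j^3 - 1.19*j^2 + 3.96*j + 0.43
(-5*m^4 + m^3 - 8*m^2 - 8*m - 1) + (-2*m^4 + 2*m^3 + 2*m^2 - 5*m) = -7*m^4 + 3*m^3 - 6*m^2 - 13*m - 1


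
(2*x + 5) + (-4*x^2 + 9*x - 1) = -4*x^2 + 11*x + 4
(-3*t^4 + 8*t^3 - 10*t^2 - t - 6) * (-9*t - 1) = 27*t^5 - 69*t^4 + 82*t^3 + 19*t^2 + 55*t + 6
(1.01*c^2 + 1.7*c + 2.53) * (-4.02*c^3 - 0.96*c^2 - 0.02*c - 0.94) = -4.0602*c^5 - 7.8036*c^4 - 11.8228*c^3 - 3.4122*c^2 - 1.6486*c - 2.3782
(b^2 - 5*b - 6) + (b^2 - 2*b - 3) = 2*b^2 - 7*b - 9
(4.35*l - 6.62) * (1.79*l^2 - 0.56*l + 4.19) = 7.7865*l^3 - 14.2858*l^2 + 21.9337*l - 27.7378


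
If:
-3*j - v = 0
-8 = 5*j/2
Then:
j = -16/5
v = 48/5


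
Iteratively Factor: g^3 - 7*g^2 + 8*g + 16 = (g - 4)*(g^2 - 3*g - 4) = (g - 4)*(g + 1)*(g - 4)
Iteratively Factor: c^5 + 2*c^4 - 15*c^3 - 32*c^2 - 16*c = (c + 4)*(c^4 - 2*c^3 - 7*c^2 - 4*c) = c*(c + 4)*(c^3 - 2*c^2 - 7*c - 4) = c*(c - 4)*(c + 4)*(c^2 + 2*c + 1) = c*(c - 4)*(c + 1)*(c + 4)*(c + 1)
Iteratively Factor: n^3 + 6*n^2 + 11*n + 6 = (n + 1)*(n^2 + 5*n + 6) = (n + 1)*(n + 3)*(n + 2)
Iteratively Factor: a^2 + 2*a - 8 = (a - 2)*(a + 4)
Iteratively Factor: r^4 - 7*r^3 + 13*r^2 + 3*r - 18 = (r - 2)*(r^3 - 5*r^2 + 3*r + 9) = (r - 3)*(r - 2)*(r^2 - 2*r - 3) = (r - 3)*(r - 2)*(r + 1)*(r - 3)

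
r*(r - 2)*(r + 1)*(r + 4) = r^4 + 3*r^3 - 6*r^2 - 8*r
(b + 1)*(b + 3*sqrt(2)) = b^2 + b + 3*sqrt(2)*b + 3*sqrt(2)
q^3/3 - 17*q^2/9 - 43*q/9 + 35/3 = (q/3 + 1)*(q - 7)*(q - 5/3)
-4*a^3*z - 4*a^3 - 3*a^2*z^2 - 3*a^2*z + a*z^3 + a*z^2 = (-4*a + z)*(a + z)*(a*z + a)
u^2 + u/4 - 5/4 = (u - 1)*(u + 5/4)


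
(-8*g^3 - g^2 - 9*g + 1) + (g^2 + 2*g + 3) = -8*g^3 - 7*g + 4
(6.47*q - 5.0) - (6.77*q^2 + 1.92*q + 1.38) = -6.77*q^2 + 4.55*q - 6.38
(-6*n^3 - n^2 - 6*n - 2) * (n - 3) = -6*n^4 + 17*n^3 - 3*n^2 + 16*n + 6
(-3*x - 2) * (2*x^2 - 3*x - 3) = -6*x^3 + 5*x^2 + 15*x + 6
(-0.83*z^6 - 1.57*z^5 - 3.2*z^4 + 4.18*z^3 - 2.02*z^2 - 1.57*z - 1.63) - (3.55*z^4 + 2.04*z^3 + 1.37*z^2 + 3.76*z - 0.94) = -0.83*z^6 - 1.57*z^5 - 6.75*z^4 + 2.14*z^3 - 3.39*z^2 - 5.33*z - 0.69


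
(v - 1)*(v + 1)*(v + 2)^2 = v^4 + 4*v^3 + 3*v^2 - 4*v - 4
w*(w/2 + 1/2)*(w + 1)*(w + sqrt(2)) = w^4/2 + sqrt(2)*w^3/2 + w^3 + w^2/2 + sqrt(2)*w^2 + sqrt(2)*w/2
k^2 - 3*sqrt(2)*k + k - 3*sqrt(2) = (k + 1)*(k - 3*sqrt(2))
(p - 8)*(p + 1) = p^2 - 7*p - 8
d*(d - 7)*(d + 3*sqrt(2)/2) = d^3 - 7*d^2 + 3*sqrt(2)*d^2/2 - 21*sqrt(2)*d/2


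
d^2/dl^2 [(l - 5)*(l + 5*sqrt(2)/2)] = 2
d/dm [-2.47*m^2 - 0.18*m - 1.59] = -4.94*m - 0.18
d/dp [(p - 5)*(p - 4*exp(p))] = p - (p - 5)*(4*exp(p) - 1) - 4*exp(p)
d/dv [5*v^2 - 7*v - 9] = 10*v - 7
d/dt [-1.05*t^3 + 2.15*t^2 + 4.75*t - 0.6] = -3.15*t^2 + 4.3*t + 4.75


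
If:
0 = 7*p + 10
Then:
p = -10/7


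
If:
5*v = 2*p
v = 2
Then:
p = 5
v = 2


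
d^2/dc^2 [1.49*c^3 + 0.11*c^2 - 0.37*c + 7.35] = 8.94*c + 0.22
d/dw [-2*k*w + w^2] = -2*k + 2*w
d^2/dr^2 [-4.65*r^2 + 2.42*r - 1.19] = -9.30000000000000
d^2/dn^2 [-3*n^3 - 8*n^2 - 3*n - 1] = -18*n - 16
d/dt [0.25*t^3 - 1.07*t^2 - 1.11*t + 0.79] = 0.75*t^2 - 2.14*t - 1.11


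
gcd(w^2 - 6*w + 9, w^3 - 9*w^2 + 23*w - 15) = w - 3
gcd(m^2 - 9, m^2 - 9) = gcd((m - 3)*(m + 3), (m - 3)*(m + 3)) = m^2 - 9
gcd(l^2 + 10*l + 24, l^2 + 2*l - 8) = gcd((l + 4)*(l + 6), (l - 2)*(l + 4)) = l + 4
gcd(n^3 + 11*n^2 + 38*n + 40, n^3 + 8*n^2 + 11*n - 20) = n^2 + 9*n + 20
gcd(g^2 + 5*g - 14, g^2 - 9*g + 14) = g - 2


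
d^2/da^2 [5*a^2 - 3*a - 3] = 10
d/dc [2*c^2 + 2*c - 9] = 4*c + 2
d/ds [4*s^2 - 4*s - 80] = 8*s - 4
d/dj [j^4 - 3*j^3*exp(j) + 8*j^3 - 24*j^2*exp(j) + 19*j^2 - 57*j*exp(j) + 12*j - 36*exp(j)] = -3*j^3*exp(j) + 4*j^3 - 33*j^2*exp(j) + 24*j^2 - 105*j*exp(j) + 38*j - 93*exp(j) + 12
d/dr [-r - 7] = -1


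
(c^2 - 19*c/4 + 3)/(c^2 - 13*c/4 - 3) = (4*c - 3)/(4*c + 3)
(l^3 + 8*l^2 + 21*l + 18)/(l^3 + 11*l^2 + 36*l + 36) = (l + 3)/(l + 6)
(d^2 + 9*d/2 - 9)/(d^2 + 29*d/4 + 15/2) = 2*(2*d - 3)/(4*d + 5)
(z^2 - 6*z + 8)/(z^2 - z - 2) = (z - 4)/(z + 1)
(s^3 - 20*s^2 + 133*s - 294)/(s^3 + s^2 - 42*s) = (s^2 - 14*s + 49)/(s*(s + 7))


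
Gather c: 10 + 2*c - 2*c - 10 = 0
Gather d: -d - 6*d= -7*d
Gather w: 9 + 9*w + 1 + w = 10*w + 10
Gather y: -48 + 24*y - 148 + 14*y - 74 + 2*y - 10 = 40*y - 280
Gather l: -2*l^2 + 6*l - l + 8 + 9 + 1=-2*l^2 + 5*l + 18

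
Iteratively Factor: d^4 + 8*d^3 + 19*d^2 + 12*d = (d + 1)*(d^3 + 7*d^2 + 12*d) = (d + 1)*(d + 4)*(d^2 + 3*d) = (d + 1)*(d + 3)*(d + 4)*(d)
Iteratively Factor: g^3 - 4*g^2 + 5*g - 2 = (g - 1)*(g^2 - 3*g + 2) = (g - 2)*(g - 1)*(g - 1)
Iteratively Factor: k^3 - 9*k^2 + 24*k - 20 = (k - 2)*(k^2 - 7*k + 10) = (k - 2)^2*(k - 5)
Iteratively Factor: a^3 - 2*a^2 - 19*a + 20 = (a + 4)*(a^2 - 6*a + 5) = (a - 5)*(a + 4)*(a - 1)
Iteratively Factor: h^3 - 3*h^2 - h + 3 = (h + 1)*(h^2 - 4*h + 3) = (h - 3)*(h + 1)*(h - 1)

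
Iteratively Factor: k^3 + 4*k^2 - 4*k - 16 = (k + 4)*(k^2 - 4) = (k - 2)*(k + 4)*(k + 2)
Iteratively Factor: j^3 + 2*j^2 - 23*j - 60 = (j + 4)*(j^2 - 2*j - 15) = (j + 3)*(j + 4)*(j - 5)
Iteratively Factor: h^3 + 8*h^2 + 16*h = (h)*(h^2 + 8*h + 16) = h*(h + 4)*(h + 4)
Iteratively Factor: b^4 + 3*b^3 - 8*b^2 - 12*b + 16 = (b + 2)*(b^3 + b^2 - 10*b + 8) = (b - 2)*(b + 2)*(b^2 + 3*b - 4) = (b - 2)*(b + 2)*(b + 4)*(b - 1)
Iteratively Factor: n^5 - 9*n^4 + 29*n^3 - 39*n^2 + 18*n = (n - 3)*(n^4 - 6*n^3 + 11*n^2 - 6*n) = (n - 3)*(n - 1)*(n^3 - 5*n^2 + 6*n) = (n - 3)*(n - 2)*(n - 1)*(n^2 - 3*n) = (n - 3)^2*(n - 2)*(n - 1)*(n)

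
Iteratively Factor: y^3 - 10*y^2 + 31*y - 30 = (y - 2)*(y^2 - 8*y + 15) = (y - 5)*(y - 2)*(y - 3)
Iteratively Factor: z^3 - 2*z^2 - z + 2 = (z - 1)*(z^2 - z - 2) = (z - 1)*(z + 1)*(z - 2)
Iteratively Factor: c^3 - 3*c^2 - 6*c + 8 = (c + 2)*(c^2 - 5*c + 4) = (c - 1)*(c + 2)*(c - 4)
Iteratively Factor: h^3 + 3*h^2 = (h + 3)*(h^2) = h*(h + 3)*(h)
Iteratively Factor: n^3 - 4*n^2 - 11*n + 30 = (n - 5)*(n^2 + n - 6) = (n - 5)*(n - 2)*(n + 3)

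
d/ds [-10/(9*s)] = 10/(9*s^2)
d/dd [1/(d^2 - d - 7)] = (1 - 2*d)/(-d^2 + d + 7)^2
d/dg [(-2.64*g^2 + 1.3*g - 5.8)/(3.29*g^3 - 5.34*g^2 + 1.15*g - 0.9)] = (8.6856*g^4 - 8.554*g^3 + 61.152*g^2 - 57.192*g + 5.5)/(10.8241*g^6 - 35.1372*g^5 + 36.0826*g^4 - 18.204*g^3 + 10.9345*g^2 - 2.07*g + 0.81)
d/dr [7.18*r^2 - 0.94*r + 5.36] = 14.36*r - 0.94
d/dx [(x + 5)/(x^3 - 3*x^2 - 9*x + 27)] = 2*(-x^2 - 9*x - 12)/(x^5 - 3*x^4 - 18*x^3 + 54*x^2 + 81*x - 243)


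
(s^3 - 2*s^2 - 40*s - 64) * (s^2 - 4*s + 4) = s^5 - 6*s^4 - 28*s^3 + 88*s^2 + 96*s - 256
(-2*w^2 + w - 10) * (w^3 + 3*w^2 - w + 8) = -2*w^5 - 5*w^4 - 5*w^3 - 47*w^2 + 18*w - 80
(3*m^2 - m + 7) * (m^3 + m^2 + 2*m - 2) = 3*m^5 + 2*m^4 + 12*m^3 - m^2 + 16*m - 14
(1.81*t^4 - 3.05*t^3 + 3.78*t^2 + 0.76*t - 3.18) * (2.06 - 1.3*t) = -2.353*t^5 + 7.6936*t^4 - 11.197*t^3 + 6.7988*t^2 + 5.6996*t - 6.5508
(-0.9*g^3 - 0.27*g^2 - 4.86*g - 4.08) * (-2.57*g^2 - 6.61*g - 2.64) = 2.313*g^5 + 6.6429*g^4 + 16.6509*g^3 + 43.323*g^2 + 39.7992*g + 10.7712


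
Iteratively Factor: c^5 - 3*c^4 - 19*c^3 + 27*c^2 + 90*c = (c - 5)*(c^4 + 2*c^3 - 9*c^2 - 18*c) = (c - 5)*(c + 3)*(c^3 - c^2 - 6*c) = (c - 5)*(c + 2)*(c + 3)*(c^2 - 3*c) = c*(c - 5)*(c + 2)*(c + 3)*(c - 3)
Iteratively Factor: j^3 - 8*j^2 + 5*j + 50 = (j + 2)*(j^2 - 10*j + 25) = (j - 5)*(j + 2)*(j - 5)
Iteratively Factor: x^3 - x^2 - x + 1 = (x - 1)*(x^2 - 1) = (x - 1)^2*(x + 1)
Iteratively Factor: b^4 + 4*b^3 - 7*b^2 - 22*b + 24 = (b - 1)*(b^3 + 5*b^2 - 2*b - 24) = (b - 1)*(b + 4)*(b^2 + b - 6) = (b - 2)*(b - 1)*(b + 4)*(b + 3)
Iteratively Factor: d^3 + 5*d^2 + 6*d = (d + 2)*(d^2 + 3*d) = d*(d + 2)*(d + 3)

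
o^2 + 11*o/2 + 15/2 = (o + 5/2)*(o + 3)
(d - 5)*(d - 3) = d^2 - 8*d + 15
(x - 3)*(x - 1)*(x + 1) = x^3 - 3*x^2 - x + 3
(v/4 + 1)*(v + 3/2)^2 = v^3/4 + 7*v^2/4 + 57*v/16 + 9/4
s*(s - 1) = s^2 - s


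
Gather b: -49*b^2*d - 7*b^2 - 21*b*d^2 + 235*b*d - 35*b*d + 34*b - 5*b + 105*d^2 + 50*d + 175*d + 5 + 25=b^2*(-49*d - 7) + b*(-21*d^2 + 200*d + 29) + 105*d^2 + 225*d + 30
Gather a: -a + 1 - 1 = -a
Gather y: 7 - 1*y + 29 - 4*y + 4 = 40 - 5*y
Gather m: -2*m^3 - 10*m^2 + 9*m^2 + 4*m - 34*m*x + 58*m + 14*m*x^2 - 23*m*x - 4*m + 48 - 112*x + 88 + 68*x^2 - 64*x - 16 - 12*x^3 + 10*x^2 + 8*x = -2*m^3 - m^2 + m*(14*x^2 - 57*x + 58) - 12*x^3 + 78*x^2 - 168*x + 120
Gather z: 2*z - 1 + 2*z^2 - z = 2*z^2 + z - 1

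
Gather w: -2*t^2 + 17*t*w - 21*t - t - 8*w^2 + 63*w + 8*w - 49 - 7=-2*t^2 - 22*t - 8*w^2 + w*(17*t + 71) - 56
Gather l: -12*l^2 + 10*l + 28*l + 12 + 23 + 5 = -12*l^2 + 38*l + 40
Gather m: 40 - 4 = 36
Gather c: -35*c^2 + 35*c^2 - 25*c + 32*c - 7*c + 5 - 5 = 0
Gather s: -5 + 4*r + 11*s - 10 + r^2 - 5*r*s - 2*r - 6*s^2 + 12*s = r^2 + 2*r - 6*s^2 + s*(23 - 5*r) - 15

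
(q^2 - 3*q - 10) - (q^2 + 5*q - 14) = 4 - 8*q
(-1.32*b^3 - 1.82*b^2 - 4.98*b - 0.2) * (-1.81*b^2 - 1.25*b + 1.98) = 2.3892*b^5 + 4.9442*b^4 + 8.6752*b^3 + 2.9834*b^2 - 9.6104*b - 0.396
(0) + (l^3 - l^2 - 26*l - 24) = l^3 - l^2 - 26*l - 24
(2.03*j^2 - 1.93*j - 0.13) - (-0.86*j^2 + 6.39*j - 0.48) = 2.89*j^2 - 8.32*j + 0.35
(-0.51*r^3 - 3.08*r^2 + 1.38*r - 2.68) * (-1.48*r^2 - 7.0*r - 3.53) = 0.7548*r^5 + 8.1284*r^4 + 21.3179*r^3 + 5.1788*r^2 + 13.8886*r + 9.4604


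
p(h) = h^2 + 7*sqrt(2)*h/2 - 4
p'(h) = 2*h + 7*sqrt(2)/2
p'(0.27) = 5.49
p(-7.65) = 16.66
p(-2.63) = -10.10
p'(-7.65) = -10.35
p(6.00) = 61.70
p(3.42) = 24.62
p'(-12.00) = -19.05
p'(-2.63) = -0.31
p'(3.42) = 11.79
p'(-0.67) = 3.61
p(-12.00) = 80.60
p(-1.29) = -8.72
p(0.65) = -0.36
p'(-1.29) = 2.37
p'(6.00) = 16.95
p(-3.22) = -9.57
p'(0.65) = 6.25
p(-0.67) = -6.87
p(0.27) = -2.59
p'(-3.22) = -1.49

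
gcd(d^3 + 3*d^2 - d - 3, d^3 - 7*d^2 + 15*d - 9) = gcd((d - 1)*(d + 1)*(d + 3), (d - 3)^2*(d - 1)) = d - 1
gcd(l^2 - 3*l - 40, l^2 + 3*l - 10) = l + 5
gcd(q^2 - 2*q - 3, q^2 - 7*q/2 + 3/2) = q - 3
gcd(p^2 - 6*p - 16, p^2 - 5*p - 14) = p + 2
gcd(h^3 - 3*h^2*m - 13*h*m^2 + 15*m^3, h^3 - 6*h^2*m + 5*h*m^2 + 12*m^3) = 1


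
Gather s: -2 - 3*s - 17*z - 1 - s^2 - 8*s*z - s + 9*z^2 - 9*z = -s^2 + s*(-8*z - 4) + 9*z^2 - 26*z - 3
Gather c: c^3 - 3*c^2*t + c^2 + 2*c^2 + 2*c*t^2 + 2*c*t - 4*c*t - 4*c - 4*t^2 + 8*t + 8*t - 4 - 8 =c^3 + c^2*(3 - 3*t) + c*(2*t^2 - 2*t - 4) - 4*t^2 + 16*t - 12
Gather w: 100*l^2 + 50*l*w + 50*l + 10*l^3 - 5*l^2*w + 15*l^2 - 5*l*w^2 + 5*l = 10*l^3 + 115*l^2 - 5*l*w^2 + 55*l + w*(-5*l^2 + 50*l)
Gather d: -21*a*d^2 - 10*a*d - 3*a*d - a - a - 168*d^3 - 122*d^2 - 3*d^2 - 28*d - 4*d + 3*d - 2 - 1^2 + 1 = -2*a - 168*d^3 + d^2*(-21*a - 125) + d*(-13*a - 29) - 2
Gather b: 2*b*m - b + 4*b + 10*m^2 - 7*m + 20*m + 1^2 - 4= b*(2*m + 3) + 10*m^2 + 13*m - 3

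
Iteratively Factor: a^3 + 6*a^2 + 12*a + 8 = (a + 2)*(a^2 + 4*a + 4) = (a + 2)^2*(a + 2)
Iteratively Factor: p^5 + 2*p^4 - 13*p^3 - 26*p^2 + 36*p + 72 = (p + 2)*(p^4 - 13*p^2 + 36) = (p - 3)*(p + 2)*(p^3 + 3*p^2 - 4*p - 12) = (p - 3)*(p + 2)^2*(p^2 + p - 6) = (p - 3)*(p - 2)*(p + 2)^2*(p + 3)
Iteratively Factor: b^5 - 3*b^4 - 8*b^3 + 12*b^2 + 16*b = (b)*(b^4 - 3*b^3 - 8*b^2 + 12*b + 16) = b*(b - 4)*(b^3 + b^2 - 4*b - 4) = b*(b - 4)*(b + 2)*(b^2 - b - 2) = b*(b - 4)*(b - 2)*(b + 2)*(b + 1)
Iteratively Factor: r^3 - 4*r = (r)*(r^2 - 4) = r*(r + 2)*(r - 2)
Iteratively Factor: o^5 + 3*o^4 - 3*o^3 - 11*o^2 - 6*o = (o + 1)*(o^4 + 2*o^3 - 5*o^2 - 6*o) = (o + 1)^2*(o^3 + o^2 - 6*o) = (o + 1)^2*(o + 3)*(o^2 - 2*o) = (o - 2)*(o + 1)^2*(o + 3)*(o)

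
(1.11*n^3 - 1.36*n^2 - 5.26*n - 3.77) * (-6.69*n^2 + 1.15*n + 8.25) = -7.4259*n^5 + 10.3749*n^4 + 42.7829*n^3 + 7.9523*n^2 - 47.7305*n - 31.1025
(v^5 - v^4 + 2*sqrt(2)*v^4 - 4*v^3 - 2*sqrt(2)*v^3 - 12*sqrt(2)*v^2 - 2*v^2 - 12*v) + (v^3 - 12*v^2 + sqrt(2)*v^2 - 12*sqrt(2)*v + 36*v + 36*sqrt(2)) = v^5 - v^4 + 2*sqrt(2)*v^4 - 3*v^3 - 2*sqrt(2)*v^3 - 11*sqrt(2)*v^2 - 14*v^2 - 12*sqrt(2)*v + 24*v + 36*sqrt(2)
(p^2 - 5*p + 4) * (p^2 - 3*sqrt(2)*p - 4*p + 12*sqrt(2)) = p^4 - 9*p^3 - 3*sqrt(2)*p^3 + 24*p^2 + 27*sqrt(2)*p^2 - 72*sqrt(2)*p - 16*p + 48*sqrt(2)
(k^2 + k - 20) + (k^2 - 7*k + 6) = 2*k^2 - 6*k - 14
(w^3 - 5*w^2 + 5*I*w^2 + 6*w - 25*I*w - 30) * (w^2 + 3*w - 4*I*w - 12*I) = w^5 - 2*w^4 + I*w^4 + 11*w^3 - 2*I*w^3 - 52*w^2 - 39*I*w^2 - 390*w + 48*I*w + 360*I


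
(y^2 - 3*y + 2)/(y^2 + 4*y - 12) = (y - 1)/(y + 6)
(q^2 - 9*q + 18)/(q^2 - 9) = (q - 6)/(q + 3)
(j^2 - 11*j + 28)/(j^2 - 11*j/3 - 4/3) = 3*(j - 7)/(3*j + 1)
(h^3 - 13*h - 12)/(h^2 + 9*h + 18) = (h^2 - 3*h - 4)/(h + 6)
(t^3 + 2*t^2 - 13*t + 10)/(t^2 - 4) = (t^2 + 4*t - 5)/(t + 2)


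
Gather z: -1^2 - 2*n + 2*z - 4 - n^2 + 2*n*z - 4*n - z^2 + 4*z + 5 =-n^2 - 6*n - z^2 + z*(2*n + 6)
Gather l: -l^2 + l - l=-l^2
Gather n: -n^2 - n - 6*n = -n^2 - 7*n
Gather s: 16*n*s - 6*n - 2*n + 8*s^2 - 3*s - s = -8*n + 8*s^2 + s*(16*n - 4)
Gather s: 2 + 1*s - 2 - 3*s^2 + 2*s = -3*s^2 + 3*s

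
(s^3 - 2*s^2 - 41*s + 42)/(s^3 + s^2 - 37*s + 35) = (s^2 - s - 42)/(s^2 + 2*s - 35)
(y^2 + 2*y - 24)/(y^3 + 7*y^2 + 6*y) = (y - 4)/(y*(y + 1))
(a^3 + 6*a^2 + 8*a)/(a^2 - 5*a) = (a^2 + 6*a + 8)/(a - 5)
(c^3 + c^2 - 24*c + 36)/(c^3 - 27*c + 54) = (c - 2)/(c - 3)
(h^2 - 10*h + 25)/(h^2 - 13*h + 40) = (h - 5)/(h - 8)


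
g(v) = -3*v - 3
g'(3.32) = -3.00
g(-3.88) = 8.64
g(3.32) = -12.96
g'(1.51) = -3.00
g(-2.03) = 3.09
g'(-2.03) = -3.00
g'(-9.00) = -3.00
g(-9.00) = 24.00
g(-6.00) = 15.00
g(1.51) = -7.53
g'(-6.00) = -3.00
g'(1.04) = -3.00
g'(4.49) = -3.00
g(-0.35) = -1.95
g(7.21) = -24.63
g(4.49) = -16.47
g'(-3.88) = -3.00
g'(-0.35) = -3.00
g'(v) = -3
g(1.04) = -6.12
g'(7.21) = -3.00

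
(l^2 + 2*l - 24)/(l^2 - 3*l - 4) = (l + 6)/(l + 1)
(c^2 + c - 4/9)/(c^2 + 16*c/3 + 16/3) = (c - 1/3)/(c + 4)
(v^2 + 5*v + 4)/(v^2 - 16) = (v + 1)/(v - 4)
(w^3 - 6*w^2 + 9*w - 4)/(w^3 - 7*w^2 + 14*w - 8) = (w - 1)/(w - 2)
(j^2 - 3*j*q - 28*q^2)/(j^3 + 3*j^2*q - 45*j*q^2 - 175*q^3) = (j + 4*q)/(j^2 + 10*j*q + 25*q^2)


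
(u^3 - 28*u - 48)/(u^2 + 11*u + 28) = (u^2 - 4*u - 12)/(u + 7)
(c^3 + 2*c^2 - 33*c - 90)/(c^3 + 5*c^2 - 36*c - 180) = (c + 3)/(c + 6)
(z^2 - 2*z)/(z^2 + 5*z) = (z - 2)/(z + 5)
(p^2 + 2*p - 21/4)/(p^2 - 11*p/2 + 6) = (p + 7/2)/(p - 4)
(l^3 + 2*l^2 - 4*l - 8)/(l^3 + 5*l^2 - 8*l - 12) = (l^2 + 4*l + 4)/(l^2 + 7*l + 6)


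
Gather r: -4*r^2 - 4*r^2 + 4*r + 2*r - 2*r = -8*r^2 + 4*r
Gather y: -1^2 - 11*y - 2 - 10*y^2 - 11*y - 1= -10*y^2 - 22*y - 4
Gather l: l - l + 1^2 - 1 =0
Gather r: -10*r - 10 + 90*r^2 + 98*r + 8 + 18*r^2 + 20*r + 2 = 108*r^2 + 108*r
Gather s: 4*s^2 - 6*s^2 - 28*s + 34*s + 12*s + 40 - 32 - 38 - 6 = -2*s^2 + 18*s - 36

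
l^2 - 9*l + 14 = (l - 7)*(l - 2)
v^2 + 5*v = v*(v + 5)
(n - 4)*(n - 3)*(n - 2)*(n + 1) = n^4 - 8*n^3 + 17*n^2 + 2*n - 24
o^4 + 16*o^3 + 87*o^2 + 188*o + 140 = (o + 2)^2*(o + 5)*(o + 7)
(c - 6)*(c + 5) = c^2 - c - 30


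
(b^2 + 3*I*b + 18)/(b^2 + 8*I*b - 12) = (b - 3*I)/(b + 2*I)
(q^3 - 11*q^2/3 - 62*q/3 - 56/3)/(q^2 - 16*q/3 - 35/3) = (3*q^2 + 10*q + 8)/(3*q + 5)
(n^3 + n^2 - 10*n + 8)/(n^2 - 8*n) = (n^3 + n^2 - 10*n + 8)/(n*(n - 8))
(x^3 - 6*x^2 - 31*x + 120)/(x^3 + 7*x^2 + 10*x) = (x^2 - 11*x + 24)/(x*(x + 2))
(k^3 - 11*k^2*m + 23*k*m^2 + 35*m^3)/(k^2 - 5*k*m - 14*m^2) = (k^2 - 4*k*m - 5*m^2)/(k + 2*m)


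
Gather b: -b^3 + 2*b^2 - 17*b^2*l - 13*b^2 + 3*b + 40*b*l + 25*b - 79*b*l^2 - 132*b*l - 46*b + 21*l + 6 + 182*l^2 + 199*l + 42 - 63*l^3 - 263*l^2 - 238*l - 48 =-b^3 + b^2*(-17*l - 11) + b*(-79*l^2 - 92*l - 18) - 63*l^3 - 81*l^2 - 18*l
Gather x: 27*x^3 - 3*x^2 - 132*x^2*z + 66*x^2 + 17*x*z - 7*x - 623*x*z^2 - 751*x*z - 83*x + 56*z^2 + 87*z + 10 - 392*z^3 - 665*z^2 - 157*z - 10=27*x^3 + x^2*(63 - 132*z) + x*(-623*z^2 - 734*z - 90) - 392*z^3 - 609*z^2 - 70*z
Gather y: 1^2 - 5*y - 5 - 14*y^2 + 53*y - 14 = -14*y^2 + 48*y - 18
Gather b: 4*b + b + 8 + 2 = 5*b + 10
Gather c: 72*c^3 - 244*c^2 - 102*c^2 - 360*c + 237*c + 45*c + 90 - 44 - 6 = 72*c^3 - 346*c^2 - 78*c + 40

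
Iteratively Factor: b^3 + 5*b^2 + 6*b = (b)*(b^2 + 5*b + 6) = b*(b + 2)*(b + 3)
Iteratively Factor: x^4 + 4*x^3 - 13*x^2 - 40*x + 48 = (x - 1)*(x^3 + 5*x^2 - 8*x - 48) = (x - 1)*(x + 4)*(x^2 + x - 12) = (x - 3)*(x - 1)*(x + 4)*(x + 4)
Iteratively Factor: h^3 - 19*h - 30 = (h + 2)*(h^2 - 2*h - 15) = (h - 5)*(h + 2)*(h + 3)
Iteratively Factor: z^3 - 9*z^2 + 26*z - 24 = (z - 3)*(z^2 - 6*z + 8) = (z - 3)*(z - 2)*(z - 4)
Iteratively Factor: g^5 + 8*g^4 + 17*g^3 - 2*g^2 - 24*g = (g)*(g^4 + 8*g^3 + 17*g^2 - 2*g - 24) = g*(g + 3)*(g^3 + 5*g^2 + 2*g - 8) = g*(g + 2)*(g + 3)*(g^2 + 3*g - 4) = g*(g - 1)*(g + 2)*(g + 3)*(g + 4)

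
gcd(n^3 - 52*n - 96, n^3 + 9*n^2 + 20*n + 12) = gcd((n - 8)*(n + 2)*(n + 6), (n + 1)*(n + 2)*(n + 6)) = n^2 + 8*n + 12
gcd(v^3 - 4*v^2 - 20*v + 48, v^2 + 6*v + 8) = v + 4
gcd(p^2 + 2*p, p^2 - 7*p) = p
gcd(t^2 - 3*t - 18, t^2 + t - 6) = t + 3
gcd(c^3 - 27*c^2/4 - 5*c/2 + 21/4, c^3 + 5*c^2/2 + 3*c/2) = c + 1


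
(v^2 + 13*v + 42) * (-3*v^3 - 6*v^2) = -3*v^5 - 45*v^4 - 204*v^3 - 252*v^2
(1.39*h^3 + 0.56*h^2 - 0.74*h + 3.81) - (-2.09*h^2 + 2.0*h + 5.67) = 1.39*h^3 + 2.65*h^2 - 2.74*h - 1.86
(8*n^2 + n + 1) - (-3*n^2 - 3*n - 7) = 11*n^2 + 4*n + 8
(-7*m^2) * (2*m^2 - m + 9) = -14*m^4 + 7*m^3 - 63*m^2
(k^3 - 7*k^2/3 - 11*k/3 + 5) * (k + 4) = k^4 + 5*k^3/3 - 13*k^2 - 29*k/3 + 20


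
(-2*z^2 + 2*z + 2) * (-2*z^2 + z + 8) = 4*z^4 - 6*z^3 - 18*z^2 + 18*z + 16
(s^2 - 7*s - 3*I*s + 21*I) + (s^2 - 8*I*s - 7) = 2*s^2 - 7*s - 11*I*s - 7 + 21*I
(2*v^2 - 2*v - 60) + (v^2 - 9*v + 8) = 3*v^2 - 11*v - 52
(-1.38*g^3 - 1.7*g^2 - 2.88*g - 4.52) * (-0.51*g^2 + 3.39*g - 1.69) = 0.7038*g^5 - 3.8112*g^4 - 1.962*g^3 - 4.585*g^2 - 10.4556*g + 7.6388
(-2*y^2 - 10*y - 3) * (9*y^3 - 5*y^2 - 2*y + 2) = -18*y^5 - 80*y^4 + 27*y^3 + 31*y^2 - 14*y - 6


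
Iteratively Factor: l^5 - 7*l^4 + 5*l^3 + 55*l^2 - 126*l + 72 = (l - 4)*(l^4 - 3*l^3 - 7*l^2 + 27*l - 18) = (l - 4)*(l - 2)*(l^3 - l^2 - 9*l + 9) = (l - 4)*(l - 3)*(l - 2)*(l^2 + 2*l - 3) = (l - 4)*(l - 3)*(l - 2)*(l - 1)*(l + 3)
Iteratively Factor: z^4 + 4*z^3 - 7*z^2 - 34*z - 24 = (z + 4)*(z^3 - 7*z - 6) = (z + 2)*(z + 4)*(z^2 - 2*z - 3) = (z - 3)*(z + 2)*(z + 4)*(z + 1)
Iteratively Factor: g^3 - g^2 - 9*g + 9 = (g - 3)*(g^2 + 2*g - 3) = (g - 3)*(g - 1)*(g + 3)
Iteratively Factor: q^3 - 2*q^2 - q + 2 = (q + 1)*(q^2 - 3*q + 2) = (q - 2)*(q + 1)*(q - 1)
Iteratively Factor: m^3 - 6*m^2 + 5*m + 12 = (m + 1)*(m^2 - 7*m + 12) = (m - 3)*(m + 1)*(m - 4)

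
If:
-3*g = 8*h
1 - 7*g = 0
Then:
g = 1/7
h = -3/56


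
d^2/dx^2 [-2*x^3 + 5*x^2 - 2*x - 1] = 10 - 12*x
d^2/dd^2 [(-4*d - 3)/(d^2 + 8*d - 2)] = 2*(-4*(d + 4)^2*(4*d + 3) + (12*d + 35)*(d^2 + 8*d - 2))/(d^2 + 8*d - 2)^3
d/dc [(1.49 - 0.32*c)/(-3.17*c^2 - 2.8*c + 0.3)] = (-1.0144*c^2 + 9.4466*c + 4.076)/(10.0489*c^4 + 17.752*c^3 + 5.938*c^2 - 1.68*c + 0.09)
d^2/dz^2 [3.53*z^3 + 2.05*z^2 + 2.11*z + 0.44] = 21.18*z + 4.1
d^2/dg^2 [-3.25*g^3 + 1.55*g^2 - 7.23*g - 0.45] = 3.1 - 19.5*g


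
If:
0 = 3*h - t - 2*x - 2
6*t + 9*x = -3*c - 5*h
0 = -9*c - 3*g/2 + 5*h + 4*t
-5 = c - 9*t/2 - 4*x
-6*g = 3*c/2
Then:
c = 15840/7049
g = -3960/7049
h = -2124/7049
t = 36810/7049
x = -28640/7049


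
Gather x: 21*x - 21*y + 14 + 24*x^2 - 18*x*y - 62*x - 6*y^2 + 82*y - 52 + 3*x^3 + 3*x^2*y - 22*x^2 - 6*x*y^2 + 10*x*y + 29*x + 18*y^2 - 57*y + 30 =3*x^3 + x^2*(3*y + 2) + x*(-6*y^2 - 8*y - 12) + 12*y^2 + 4*y - 8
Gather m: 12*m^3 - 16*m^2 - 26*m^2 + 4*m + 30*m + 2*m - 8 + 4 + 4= 12*m^3 - 42*m^2 + 36*m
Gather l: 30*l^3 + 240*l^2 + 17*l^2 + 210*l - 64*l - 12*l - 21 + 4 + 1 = 30*l^3 + 257*l^2 + 134*l - 16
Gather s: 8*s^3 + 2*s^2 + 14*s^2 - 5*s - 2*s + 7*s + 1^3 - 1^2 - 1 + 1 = 8*s^3 + 16*s^2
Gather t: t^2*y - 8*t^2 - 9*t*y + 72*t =t^2*(y - 8) + t*(72 - 9*y)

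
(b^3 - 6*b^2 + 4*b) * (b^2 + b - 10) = b^5 - 5*b^4 - 12*b^3 + 64*b^2 - 40*b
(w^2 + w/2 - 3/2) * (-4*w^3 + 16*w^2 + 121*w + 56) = -4*w^5 + 14*w^4 + 135*w^3 + 185*w^2/2 - 307*w/2 - 84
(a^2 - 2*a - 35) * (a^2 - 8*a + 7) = a^4 - 10*a^3 - 12*a^2 + 266*a - 245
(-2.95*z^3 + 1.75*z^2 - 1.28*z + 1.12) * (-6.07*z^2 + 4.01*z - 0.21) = 17.9065*z^5 - 22.452*z^4 + 15.4066*z^3 - 12.2987*z^2 + 4.76*z - 0.2352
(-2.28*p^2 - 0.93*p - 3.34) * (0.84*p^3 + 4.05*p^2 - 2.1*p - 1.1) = -1.9152*p^5 - 10.0152*p^4 - 1.7841*p^3 - 9.066*p^2 + 8.037*p + 3.674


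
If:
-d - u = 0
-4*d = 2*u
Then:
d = 0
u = 0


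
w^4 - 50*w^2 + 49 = (w - 7)*(w - 1)*(w + 1)*(w + 7)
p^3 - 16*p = p*(p - 4)*(p + 4)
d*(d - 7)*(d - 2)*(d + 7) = d^4 - 2*d^3 - 49*d^2 + 98*d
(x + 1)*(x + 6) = x^2 + 7*x + 6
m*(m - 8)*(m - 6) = m^3 - 14*m^2 + 48*m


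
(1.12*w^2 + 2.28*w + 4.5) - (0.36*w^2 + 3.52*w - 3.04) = 0.76*w^2 - 1.24*w + 7.54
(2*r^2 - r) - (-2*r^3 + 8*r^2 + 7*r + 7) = 2*r^3 - 6*r^2 - 8*r - 7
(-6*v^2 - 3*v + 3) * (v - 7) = -6*v^3 + 39*v^2 + 24*v - 21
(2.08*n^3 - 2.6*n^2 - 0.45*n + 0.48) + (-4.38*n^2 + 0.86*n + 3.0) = 2.08*n^3 - 6.98*n^2 + 0.41*n + 3.48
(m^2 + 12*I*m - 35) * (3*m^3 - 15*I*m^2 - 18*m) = 3*m^5 + 21*I*m^4 + 57*m^3 + 309*I*m^2 + 630*m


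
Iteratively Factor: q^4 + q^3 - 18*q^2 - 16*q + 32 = (q - 4)*(q^3 + 5*q^2 + 2*q - 8) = (q - 4)*(q + 4)*(q^2 + q - 2) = (q - 4)*(q - 1)*(q + 4)*(q + 2)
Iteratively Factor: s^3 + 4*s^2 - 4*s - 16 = (s - 2)*(s^2 + 6*s + 8) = (s - 2)*(s + 2)*(s + 4)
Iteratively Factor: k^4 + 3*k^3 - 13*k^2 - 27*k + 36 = (k - 3)*(k^3 + 6*k^2 + 5*k - 12) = (k - 3)*(k + 3)*(k^2 + 3*k - 4) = (k - 3)*(k - 1)*(k + 3)*(k + 4)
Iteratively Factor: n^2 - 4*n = (n)*(n - 4)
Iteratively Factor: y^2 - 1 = (y - 1)*(y + 1)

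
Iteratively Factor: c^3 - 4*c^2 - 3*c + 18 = (c - 3)*(c^2 - c - 6) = (c - 3)^2*(c + 2)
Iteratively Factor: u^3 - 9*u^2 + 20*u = (u - 4)*(u^2 - 5*u) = (u - 5)*(u - 4)*(u)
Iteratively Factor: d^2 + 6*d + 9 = (d + 3)*(d + 3)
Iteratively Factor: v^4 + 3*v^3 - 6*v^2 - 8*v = (v + 4)*(v^3 - v^2 - 2*v) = (v + 1)*(v + 4)*(v^2 - 2*v) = (v - 2)*(v + 1)*(v + 4)*(v)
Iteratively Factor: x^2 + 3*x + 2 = (x + 1)*(x + 2)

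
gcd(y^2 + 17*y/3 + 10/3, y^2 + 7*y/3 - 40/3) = y + 5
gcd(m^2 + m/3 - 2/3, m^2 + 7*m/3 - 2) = m - 2/3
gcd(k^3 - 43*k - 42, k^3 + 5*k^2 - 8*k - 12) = k^2 + 7*k + 6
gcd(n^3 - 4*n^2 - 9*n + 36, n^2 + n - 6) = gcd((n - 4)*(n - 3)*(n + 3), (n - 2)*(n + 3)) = n + 3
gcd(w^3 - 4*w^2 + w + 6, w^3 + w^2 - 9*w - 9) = w^2 - 2*w - 3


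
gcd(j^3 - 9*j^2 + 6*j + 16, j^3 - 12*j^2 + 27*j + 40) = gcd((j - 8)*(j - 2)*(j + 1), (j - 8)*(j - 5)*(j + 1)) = j^2 - 7*j - 8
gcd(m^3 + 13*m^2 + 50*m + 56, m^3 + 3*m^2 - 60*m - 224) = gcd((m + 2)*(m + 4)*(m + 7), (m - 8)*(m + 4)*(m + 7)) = m^2 + 11*m + 28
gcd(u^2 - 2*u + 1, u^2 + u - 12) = 1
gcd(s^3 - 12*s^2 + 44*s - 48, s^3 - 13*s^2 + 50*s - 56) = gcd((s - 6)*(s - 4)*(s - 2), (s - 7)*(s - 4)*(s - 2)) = s^2 - 6*s + 8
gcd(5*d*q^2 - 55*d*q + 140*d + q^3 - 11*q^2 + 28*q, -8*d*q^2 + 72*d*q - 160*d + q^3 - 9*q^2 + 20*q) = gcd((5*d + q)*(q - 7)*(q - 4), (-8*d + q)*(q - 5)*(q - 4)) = q - 4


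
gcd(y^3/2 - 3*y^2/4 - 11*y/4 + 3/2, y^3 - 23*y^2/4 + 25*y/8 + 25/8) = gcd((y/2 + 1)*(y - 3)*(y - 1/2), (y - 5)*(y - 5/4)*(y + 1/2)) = 1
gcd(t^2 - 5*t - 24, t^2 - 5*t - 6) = 1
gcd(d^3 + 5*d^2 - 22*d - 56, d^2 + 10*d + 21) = d + 7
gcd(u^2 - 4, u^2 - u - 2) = u - 2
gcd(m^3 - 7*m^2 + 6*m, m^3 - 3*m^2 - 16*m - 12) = m - 6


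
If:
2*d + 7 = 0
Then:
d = -7/2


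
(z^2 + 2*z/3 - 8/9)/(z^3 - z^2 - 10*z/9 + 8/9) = (3*z + 4)/(3*z^2 - z - 4)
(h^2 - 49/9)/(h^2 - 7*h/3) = (h + 7/3)/h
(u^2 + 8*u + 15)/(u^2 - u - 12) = (u + 5)/(u - 4)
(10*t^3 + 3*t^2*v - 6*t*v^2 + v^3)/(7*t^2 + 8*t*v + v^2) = (10*t^2 - 7*t*v + v^2)/(7*t + v)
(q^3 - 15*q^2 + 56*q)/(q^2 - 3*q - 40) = q*(q - 7)/(q + 5)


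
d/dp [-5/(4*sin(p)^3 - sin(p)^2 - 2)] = 10*(6*sin(p) - 1)*sin(p)*cos(p)/(-4*sin(p)^3 + sin(p)^2 + 2)^2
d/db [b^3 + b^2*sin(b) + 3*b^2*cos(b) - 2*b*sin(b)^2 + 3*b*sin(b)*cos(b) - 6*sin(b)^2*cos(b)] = -3*b^2*sin(b) + b^2*cos(b) + 3*b^2 + 2*b*sin(b) - 2*b*sin(2*b) + 6*b*cos(b) + 3*b*cos(2*b) + 3*sin(b)/2 + 3*sin(2*b)/2 - 9*sin(3*b)/2 + cos(2*b) - 1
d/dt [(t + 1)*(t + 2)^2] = (t + 2)*(3*t + 4)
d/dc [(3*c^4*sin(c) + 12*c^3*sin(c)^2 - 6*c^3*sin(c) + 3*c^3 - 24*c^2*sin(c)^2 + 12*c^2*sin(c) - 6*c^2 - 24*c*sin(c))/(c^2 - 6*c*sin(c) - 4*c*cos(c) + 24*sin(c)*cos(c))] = 3*(2*c*(-2*c*sin(c) + 3*c*cos(c) - c + 3*sin(c) + 2*cos(c) - 12*cos(2*c))*(c^3*sin(c) + 4*c^2*sin(c)^2 - 2*c^2*sin(c) + c^2 - 8*c*sin(c)^2 + 4*c*sin(c) - 2*c - 8*sin(c)) + (c^2 - 6*c*sin(c) - 4*c*cos(c) + 12*sin(2*c))*(c^4*cos(c) + 4*c^3*sin(c) + 4*c^3*sin(2*c) - 2*c^3*cos(c) - 6*c^2*sin(c) - 8*c^2*sin(2*c) + 4*c^2*cos(c) - 6*c^2*cos(2*c) + 9*c^2 + 8*c*cos(2*c) - 8*sqrt(2)*c*cos(c + pi/4) - 12*c - 8*sin(c)))/((c - 6*sin(c))^2*(c - 4*cos(c))^2)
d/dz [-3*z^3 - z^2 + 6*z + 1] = -9*z^2 - 2*z + 6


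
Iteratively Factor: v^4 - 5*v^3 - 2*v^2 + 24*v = (v - 4)*(v^3 - v^2 - 6*v) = (v - 4)*(v + 2)*(v^2 - 3*v) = (v - 4)*(v - 3)*(v + 2)*(v)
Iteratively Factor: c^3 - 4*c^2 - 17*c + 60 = (c - 3)*(c^2 - c - 20) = (c - 5)*(c - 3)*(c + 4)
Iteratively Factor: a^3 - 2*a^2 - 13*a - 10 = (a + 1)*(a^2 - 3*a - 10) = (a - 5)*(a + 1)*(a + 2)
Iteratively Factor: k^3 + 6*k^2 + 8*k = (k + 2)*(k^2 + 4*k) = k*(k + 2)*(k + 4)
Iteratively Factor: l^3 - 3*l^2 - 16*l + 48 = (l - 4)*(l^2 + l - 12) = (l - 4)*(l - 3)*(l + 4)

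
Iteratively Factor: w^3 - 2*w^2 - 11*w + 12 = (w - 1)*(w^2 - w - 12) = (w - 4)*(w - 1)*(w + 3)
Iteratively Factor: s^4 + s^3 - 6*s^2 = (s)*(s^3 + s^2 - 6*s) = s*(s - 2)*(s^2 + 3*s) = s*(s - 2)*(s + 3)*(s)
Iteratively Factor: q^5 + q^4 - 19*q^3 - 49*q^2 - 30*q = (q)*(q^4 + q^3 - 19*q^2 - 49*q - 30) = q*(q + 1)*(q^3 - 19*q - 30) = q*(q - 5)*(q + 1)*(q^2 + 5*q + 6) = q*(q - 5)*(q + 1)*(q + 3)*(q + 2)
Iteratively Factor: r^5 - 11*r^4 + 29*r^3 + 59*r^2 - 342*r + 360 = (r - 3)*(r^4 - 8*r^3 + 5*r^2 + 74*r - 120) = (r - 5)*(r - 3)*(r^3 - 3*r^2 - 10*r + 24) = (r - 5)*(r - 3)*(r + 3)*(r^2 - 6*r + 8) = (r - 5)*(r - 3)*(r - 2)*(r + 3)*(r - 4)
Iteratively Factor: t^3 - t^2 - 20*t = (t)*(t^2 - t - 20) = t*(t - 5)*(t + 4)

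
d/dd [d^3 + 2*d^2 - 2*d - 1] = 3*d^2 + 4*d - 2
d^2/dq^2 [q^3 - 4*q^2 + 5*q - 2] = 6*q - 8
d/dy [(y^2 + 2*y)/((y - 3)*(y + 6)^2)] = (-y^3 + 2*y^2 - 30*y - 36)/(y^5 + 12*y^4 + 9*y^3 - 270*y^2 - 324*y + 1944)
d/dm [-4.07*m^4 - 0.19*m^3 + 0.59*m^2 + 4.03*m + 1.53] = -16.28*m^3 - 0.57*m^2 + 1.18*m + 4.03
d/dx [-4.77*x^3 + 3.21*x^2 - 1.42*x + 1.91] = -14.31*x^2 + 6.42*x - 1.42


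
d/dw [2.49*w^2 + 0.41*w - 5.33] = 4.98*w + 0.41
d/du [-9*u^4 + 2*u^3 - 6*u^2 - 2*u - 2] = -36*u^3 + 6*u^2 - 12*u - 2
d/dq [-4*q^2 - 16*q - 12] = -8*q - 16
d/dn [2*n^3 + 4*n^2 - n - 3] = 6*n^2 + 8*n - 1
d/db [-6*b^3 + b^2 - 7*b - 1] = -18*b^2 + 2*b - 7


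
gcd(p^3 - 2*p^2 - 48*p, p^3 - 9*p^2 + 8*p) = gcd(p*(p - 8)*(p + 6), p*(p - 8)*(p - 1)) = p^2 - 8*p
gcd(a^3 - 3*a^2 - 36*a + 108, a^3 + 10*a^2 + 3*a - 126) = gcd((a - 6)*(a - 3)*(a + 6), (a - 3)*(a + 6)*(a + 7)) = a^2 + 3*a - 18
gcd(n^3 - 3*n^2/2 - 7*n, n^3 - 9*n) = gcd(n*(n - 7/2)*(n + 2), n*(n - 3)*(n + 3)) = n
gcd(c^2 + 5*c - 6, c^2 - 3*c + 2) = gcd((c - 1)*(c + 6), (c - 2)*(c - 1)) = c - 1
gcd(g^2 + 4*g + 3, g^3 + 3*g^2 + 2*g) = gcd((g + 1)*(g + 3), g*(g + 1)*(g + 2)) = g + 1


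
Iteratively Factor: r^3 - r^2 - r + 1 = (r - 1)*(r^2 - 1) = (r - 1)*(r + 1)*(r - 1)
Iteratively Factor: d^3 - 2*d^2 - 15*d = (d + 3)*(d^2 - 5*d) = d*(d + 3)*(d - 5)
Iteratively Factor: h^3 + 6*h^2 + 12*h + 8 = (h + 2)*(h^2 + 4*h + 4) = (h + 2)^2*(h + 2)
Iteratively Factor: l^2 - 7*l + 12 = (l - 3)*(l - 4)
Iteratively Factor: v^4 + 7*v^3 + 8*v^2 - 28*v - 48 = (v + 3)*(v^3 + 4*v^2 - 4*v - 16) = (v + 2)*(v + 3)*(v^2 + 2*v - 8) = (v + 2)*(v + 3)*(v + 4)*(v - 2)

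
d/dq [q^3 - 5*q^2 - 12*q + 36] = 3*q^2 - 10*q - 12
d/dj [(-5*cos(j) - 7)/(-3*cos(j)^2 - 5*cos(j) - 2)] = (15*cos(j)^2 + 42*cos(j) + 25)*sin(j)/((cos(j) + 1)^2*(3*cos(j) + 2)^2)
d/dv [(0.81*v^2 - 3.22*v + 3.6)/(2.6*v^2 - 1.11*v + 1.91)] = (7.4729*v^2 - 15.6258*v - 2.1542)/(6.76*v^4 - 5.772*v^3 + 11.1641*v^2 - 4.2402*v + 3.6481)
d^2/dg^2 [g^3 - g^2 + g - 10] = 6*g - 2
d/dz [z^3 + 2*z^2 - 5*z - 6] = 3*z^2 + 4*z - 5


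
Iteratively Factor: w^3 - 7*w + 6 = (w - 1)*(w^2 + w - 6) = (w - 1)*(w + 3)*(w - 2)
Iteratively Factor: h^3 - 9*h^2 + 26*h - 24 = (h - 4)*(h^2 - 5*h + 6) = (h - 4)*(h - 3)*(h - 2)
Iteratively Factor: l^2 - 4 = (l + 2)*(l - 2)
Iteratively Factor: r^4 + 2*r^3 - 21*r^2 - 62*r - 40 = (r + 2)*(r^3 - 21*r - 20) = (r + 2)*(r + 4)*(r^2 - 4*r - 5) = (r - 5)*(r + 2)*(r + 4)*(r + 1)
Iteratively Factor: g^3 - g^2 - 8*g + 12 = (g - 2)*(g^2 + g - 6) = (g - 2)^2*(g + 3)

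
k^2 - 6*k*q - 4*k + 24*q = (k - 4)*(k - 6*q)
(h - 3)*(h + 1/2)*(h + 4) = h^3 + 3*h^2/2 - 23*h/2 - 6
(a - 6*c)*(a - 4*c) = a^2 - 10*a*c + 24*c^2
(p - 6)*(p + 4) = p^2 - 2*p - 24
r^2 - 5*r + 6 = (r - 3)*(r - 2)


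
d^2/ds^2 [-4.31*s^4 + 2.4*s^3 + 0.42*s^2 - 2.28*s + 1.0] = -51.72*s^2 + 14.4*s + 0.84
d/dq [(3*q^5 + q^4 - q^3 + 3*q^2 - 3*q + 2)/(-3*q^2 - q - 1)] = (-27*q^6 - 18*q^5 - 15*q^4 - 2*q^3 - 9*q^2 + 6*q + 5)/(9*q^4 + 6*q^3 + 7*q^2 + 2*q + 1)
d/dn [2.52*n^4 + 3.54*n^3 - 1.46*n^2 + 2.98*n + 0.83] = 10.08*n^3 + 10.62*n^2 - 2.92*n + 2.98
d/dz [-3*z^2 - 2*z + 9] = -6*z - 2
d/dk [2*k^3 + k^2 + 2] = 2*k*(3*k + 1)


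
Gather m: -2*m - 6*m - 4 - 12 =-8*m - 16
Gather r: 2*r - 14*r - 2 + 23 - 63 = -12*r - 42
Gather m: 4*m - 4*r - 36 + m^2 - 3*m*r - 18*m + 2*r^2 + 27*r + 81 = m^2 + m*(-3*r - 14) + 2*r^2 + 23*r + 45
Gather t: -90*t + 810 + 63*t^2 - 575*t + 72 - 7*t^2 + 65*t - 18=56*t^2 - 600*t + 864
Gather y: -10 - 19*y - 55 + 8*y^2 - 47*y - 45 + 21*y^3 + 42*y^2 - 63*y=21*y^3 + 50*y^2 - 129*y - 110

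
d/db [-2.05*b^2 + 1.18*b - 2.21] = 1.18 - 4.1*b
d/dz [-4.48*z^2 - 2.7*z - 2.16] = -8.96*z - 2.7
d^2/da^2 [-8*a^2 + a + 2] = -16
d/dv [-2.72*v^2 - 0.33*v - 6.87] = -5.44*v - 0.33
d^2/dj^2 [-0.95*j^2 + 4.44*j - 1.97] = -1.90000000000000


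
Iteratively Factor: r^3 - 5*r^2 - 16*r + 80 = (r - 4)*(r^2 - r - 20) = (r - 5)*(r - 4)*(r + 4)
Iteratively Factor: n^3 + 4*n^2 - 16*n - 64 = (n + 4)*(n^2 - 16) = (n - 4)*(n + 4)*(n + 4)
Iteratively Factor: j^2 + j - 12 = (j - 3)*(j + 4)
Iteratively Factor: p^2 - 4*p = (p - 4)*(p)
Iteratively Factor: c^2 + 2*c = (c + 2)*(c)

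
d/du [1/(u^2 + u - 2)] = (-2*u - 1)/(u^2 + u - 2)^2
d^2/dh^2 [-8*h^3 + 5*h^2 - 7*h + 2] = 10 - 48*h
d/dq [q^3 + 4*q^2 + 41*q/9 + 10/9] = 3*q^2 + 8*q + 41/9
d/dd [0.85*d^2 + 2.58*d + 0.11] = 1.7*d + 2.58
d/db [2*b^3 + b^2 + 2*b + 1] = 6*b^2 + 2*b + 2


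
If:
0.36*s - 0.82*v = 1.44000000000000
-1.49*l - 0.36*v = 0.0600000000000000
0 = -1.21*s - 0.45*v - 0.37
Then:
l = 0.35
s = 0.30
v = -1.63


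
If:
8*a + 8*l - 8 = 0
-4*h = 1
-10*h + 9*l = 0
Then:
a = 23/18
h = -1/4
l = -5/18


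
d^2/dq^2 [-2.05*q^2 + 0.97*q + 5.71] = -4.10000000000000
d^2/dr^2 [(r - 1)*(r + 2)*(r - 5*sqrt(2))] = 6*r - 10*sqrt(2) + 2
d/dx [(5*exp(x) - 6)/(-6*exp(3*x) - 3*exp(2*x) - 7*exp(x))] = 3*(20*exp(3*x) - 31*exp(2*x) - 12*exp(x) - 14)*exp(-x)/(36*exp(4*x) + 36*exp(3*x) + 93*exp(2*x) + 42*exp(x) + 49)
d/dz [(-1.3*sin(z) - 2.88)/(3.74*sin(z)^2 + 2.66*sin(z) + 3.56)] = (4.862*sin(z)^2 + 21.5424*sin(z) + 3.0328)*cos(z)/(13.9876*sin(z)^4 + 19.8968*sin(z)^3 + 33.7044*sin(z)^2 + 18.9392*sin(z) + 12.6736)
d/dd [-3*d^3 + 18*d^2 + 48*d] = -9*d^2 + 36*d + 48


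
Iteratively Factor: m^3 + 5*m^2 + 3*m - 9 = (m - 1)*(m^2 + 6*m + 9) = (m - 1)*(m + 3)*(m + 3)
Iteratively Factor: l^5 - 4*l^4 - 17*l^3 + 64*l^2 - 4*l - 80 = (l + 4)*(l^4 - 8*l^3 + 15*l^2 + 4*l - 20) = (l - 2)*(l + 4)*(l^3 - 6*l^2 + 3*l + 10) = (l - 5)*(l - 2)*(l + 4)*(l^2 - l - 2) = (l - 5)*(l - 2)*(l + 1)*(l + 4)*(l - 2)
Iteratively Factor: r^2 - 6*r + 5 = (r - 1)*(r - 5)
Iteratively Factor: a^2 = (a)*(a)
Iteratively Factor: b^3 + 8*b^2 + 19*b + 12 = (b + 4)*(b^2 + 4*b + 3) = (b + 1)*(b + 4)*(b + 3)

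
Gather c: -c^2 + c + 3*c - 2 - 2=-c^2 + 4*c - 4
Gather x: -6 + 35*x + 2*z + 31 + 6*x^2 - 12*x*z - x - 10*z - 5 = 6*x^2 + x*(34 - 12*z) - 8*z + 20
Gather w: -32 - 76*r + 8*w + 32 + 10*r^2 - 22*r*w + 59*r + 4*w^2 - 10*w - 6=10*r^2 - 17*r + 4*w^2 + w*(-22*r - 2) - 6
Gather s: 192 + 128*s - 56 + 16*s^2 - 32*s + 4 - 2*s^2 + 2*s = 14*s^2 + 98*s + 140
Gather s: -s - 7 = -s - 7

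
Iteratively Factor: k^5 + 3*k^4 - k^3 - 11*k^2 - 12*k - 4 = (k + 1)*(k^4 + 2*k^3 - 3*k^2 - 8*k - 4) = (k - 2)*(k + 1)*(k^3 + 4*k^2 + 5*k + 2) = (k - 2)*(k + 1)^2*(k^2 + 3*k + 2) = (k - 2)*(k + 1)^3*(k + 2)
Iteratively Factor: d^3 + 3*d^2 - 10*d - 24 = (d + 4)*(d^2 - d - 6) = (d + 2)*(d + 4)*(d - 3)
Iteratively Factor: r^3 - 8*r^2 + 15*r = (r - 3)*(r^2 - 5*r) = (r - 5)*(r - 3)*(r)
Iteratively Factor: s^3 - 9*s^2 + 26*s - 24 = (s - 3)*(s^2 - 6*s + 8) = (s - 4)*(s - 3)*(s - 2)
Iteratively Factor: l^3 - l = (l + 1)*(l^2 - l) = (l - 1)*(l + 1)*(l)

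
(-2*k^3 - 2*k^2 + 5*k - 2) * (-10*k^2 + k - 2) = 20*k^5 + 18*k^4 - 48*k^3 + 29*k^2 - 12*k + 4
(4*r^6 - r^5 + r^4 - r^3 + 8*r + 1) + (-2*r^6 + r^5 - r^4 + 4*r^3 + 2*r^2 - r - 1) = 2*r^6 + 3*r^3 + 2*r^2 + 7*r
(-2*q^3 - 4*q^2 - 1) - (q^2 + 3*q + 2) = -2*q^3 - 5*q^2 - 3*q - 3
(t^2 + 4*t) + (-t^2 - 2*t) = 2*t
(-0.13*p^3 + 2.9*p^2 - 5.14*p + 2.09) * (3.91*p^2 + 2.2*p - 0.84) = -0.5083*p^5 + 11.053*p^4 - 13.6082*p^3 - 5.5721*p^2 + 8.9156*p - 1.7556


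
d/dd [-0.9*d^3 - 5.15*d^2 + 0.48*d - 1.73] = -2.7*d^2 - 10.3*d + 0.48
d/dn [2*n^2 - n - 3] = 4*n - 1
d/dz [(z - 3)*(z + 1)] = 2*z - 2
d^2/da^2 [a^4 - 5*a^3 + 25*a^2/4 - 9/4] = 12*a^2 - 30*a + 25/2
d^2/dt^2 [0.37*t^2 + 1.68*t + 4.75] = 0.740000000000000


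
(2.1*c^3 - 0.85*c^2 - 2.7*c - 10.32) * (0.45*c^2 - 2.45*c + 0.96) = 0.945*c^5 - 5.5275*c^4 + 2.8835*c^3 + 1.155*c^2 + 22.692*c - 9.9072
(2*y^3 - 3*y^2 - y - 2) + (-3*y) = 2*y^3 - 3*y^2 - 4*y - 2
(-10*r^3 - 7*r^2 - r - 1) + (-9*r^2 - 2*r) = -10*r^3 - 16*r^2 - 3*r - 1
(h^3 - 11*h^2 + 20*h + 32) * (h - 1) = h^4 - 12*h^3 + 31*h^2 + 12*h - 32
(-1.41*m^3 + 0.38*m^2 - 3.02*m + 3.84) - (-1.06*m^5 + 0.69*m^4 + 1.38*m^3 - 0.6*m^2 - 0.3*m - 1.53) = 1.06*m^5 - 0.69*m^4 - 2.79*m^3 + 0.98*m^2 - 2.72*m + 5.37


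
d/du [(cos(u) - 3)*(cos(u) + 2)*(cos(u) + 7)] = (-3*cos(u)^2 - 12*cos(u) + 13)*sin(u)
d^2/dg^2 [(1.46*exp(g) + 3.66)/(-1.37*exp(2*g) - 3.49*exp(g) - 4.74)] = (-2.740274*exp(4*g) - 20.497118*exp(3*g) + 4.38701399999997*exp(2*g) + 74.642262*exp(g) + 27.74322)*exp(g)/(2.571353*exp(6*g) + 19.651143*exp(5*g) + 76.749729*exp(4*g) + 178.488721*exp(3*g) + 265.542858*exp(2*g) + 235.235772*exp(g) + 106.496424)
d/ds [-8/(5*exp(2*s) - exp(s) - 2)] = (80*exp(s) - 8)*exp(s)/(-5*exp(2*s) + exp(s) + 2)^2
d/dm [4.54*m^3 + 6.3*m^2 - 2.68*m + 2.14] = 13.62*m^2 + 12.6*m - 2.68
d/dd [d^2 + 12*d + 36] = 2*d + 12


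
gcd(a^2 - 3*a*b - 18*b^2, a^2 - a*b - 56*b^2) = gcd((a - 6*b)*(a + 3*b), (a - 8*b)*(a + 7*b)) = 1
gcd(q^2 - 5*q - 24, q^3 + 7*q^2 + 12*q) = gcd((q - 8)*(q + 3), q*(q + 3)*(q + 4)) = q + 3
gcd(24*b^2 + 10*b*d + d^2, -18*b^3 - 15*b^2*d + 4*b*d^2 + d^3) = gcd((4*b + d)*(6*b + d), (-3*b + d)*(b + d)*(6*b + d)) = 6*b + d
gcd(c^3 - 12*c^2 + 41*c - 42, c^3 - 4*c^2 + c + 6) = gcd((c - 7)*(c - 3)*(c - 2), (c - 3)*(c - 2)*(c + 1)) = c^2 - 5*c + 6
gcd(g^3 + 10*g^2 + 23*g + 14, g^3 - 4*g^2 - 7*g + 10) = g + 2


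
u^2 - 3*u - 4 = (u - 4)*(u + 1)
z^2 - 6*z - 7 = (z - 7)*(z + 1)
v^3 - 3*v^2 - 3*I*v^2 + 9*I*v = v*(v - 3)*(v - 3*I)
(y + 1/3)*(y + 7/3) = y^2 + 8*y/3 + 7/9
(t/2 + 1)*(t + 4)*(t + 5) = t^3/2 + 11*t^2/2 + 19*t + 20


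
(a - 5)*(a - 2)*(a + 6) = a^3 - a^2 - 32*a + 60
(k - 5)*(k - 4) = k^2 - 9*k + 20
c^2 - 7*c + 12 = (c - 4)*(c - 3)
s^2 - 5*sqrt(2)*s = s*(s - 5*sqrt(2))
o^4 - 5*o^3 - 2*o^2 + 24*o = o*(o - 4)*(o - 3)*(o + 2)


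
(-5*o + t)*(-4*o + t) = 20*o^2 - 9*o*t + t^2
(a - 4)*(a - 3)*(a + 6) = a^3 - a^2 - 30*a + 72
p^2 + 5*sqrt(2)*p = p*(p + 5*sqrt(2))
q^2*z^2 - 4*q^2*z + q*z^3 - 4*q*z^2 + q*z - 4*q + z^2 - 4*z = (q + z)*(z - 4)*(q*z + 1)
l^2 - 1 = (l - 1)*(l + 1)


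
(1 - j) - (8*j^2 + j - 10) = -8*j^2 - 2*j + 11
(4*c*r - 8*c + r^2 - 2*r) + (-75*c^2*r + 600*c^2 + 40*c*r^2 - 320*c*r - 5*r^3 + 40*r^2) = -75*c^2*r + 600*c^2 + 40*c*r^2 - 316*c*r - 8*c - 5*r^3 + 41*r^2 - 2*r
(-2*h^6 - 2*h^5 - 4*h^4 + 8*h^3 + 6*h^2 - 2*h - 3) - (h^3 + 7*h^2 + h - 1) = -2*h^6 - 2*h^5 - 4*h^4 + 7*h^3 - h^2 - 3*h - 2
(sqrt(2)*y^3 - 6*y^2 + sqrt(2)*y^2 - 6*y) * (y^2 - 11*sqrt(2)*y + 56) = sqrt(2)*y^5 - 28*y^4 + sqrt(2)*y^4 - 28*y^3 + 122*sqrt(2)*y^3 - 336*y^2 + 122*sqrt(2)*y^2 - 336*y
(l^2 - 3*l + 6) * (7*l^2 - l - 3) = 7*l^4 - 22*l^3 + 42*l^2 + 3*l - 18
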